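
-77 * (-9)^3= 56133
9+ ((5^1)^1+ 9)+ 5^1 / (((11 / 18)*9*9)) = 2287 / 99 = 23.10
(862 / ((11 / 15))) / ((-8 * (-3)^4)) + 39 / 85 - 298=-30228883 / 100980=-299.36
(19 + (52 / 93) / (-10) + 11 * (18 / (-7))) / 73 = -30407 / 237615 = -0.13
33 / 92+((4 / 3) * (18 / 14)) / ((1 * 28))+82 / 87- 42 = -15937885 / 392196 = -40.64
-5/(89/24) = -120/89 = -1.35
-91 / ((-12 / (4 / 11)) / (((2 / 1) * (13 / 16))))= 1183 / 264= 4.48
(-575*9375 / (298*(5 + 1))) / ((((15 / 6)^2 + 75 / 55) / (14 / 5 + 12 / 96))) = -1158.26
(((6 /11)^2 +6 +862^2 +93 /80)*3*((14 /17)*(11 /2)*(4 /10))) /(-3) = -50349166931 /37400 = -1346234.41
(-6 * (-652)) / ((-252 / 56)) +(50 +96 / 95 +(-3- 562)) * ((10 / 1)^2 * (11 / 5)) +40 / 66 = -23814800 / 209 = -113946.41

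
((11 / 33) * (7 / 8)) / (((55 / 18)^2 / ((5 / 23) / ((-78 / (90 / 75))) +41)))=1158381 / 904475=1.28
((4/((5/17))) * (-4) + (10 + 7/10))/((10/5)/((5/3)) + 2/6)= -57/2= -28.50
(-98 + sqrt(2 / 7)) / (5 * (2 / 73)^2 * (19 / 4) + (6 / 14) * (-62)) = 3655694 / 990529 - 5329 * sqrt(14) / 990529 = 3.67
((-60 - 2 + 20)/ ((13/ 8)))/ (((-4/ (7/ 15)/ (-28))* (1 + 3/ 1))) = -1372/ 65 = -21.11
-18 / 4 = -9 / 2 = -4.50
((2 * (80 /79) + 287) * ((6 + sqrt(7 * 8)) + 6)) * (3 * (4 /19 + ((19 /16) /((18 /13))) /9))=38209757 * sqrt(14) /72048 + 38209757 /12008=5166.37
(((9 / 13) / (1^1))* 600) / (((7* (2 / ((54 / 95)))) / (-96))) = -2799360 / 1729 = -1619.06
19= 19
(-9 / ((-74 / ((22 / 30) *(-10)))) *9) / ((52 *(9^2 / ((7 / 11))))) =-7 / 5772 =-0.00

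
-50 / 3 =-16.67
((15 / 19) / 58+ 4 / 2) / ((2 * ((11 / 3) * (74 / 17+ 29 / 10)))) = 0.04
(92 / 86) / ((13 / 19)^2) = 16606 / 7267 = 2.29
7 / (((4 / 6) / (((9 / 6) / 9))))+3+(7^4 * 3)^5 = 77558082841278864991 / 4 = 19389520710319716247.75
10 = 10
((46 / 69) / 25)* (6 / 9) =0.02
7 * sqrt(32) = 28 * sqrt(2) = 39.60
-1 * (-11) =11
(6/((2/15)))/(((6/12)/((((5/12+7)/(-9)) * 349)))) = -155305/6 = -25884.17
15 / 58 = 0.26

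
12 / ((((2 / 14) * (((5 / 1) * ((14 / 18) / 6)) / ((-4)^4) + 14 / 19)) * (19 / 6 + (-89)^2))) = 18911232 / 1319040935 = 0.01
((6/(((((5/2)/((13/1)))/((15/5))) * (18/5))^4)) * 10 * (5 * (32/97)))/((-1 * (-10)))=9139520/2619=3489.70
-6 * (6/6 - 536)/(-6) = -535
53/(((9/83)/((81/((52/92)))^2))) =1696434759/169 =10038075.50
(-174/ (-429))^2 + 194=3970470/ 20449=194.16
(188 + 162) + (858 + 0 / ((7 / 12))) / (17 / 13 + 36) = 180904 / 485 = 373.00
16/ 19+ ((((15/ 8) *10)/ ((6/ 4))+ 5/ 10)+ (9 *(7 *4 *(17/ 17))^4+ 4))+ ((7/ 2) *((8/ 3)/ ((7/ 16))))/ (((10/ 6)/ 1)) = 525533791/ 95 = 5531934.64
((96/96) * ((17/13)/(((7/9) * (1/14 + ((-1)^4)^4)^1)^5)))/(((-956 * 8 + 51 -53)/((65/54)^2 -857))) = 9979148/27421875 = 0.36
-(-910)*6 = 5460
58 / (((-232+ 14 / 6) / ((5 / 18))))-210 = -434215 / 2067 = -210.07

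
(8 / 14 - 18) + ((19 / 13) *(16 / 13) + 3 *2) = -11392 / 1183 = -9.63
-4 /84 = -1 /21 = -0.05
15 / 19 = 0.79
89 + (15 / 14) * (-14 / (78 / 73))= 1949 / 26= 74.96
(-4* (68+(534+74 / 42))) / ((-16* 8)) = 12679 / 672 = 18.87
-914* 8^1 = -7312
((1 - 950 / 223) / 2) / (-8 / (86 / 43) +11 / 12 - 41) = 4362 / 117967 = 0.04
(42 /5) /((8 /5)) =21 /4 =5.25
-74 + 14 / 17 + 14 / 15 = -18422 / 255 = -72.24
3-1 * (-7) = 10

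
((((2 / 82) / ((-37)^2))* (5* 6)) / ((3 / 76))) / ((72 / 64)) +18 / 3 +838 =426361964 / 505161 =844.01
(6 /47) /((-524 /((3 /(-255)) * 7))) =21 /1046690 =0.00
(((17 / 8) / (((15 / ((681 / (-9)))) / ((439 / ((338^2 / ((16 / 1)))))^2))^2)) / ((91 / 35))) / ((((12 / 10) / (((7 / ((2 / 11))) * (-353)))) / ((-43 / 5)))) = 304216376980877534235832 / 10510255342048325588595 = 28.94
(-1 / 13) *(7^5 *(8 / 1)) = -134456 / 13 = -10342.77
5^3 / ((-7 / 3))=-375 / 7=-53.57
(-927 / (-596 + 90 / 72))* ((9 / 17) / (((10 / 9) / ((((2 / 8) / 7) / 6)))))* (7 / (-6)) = -2781 / 539240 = -0.01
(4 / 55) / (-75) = -4 / 4125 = -0.00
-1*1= -1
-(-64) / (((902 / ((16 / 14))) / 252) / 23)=211968 / 451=470.00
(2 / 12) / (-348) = -1 / 2088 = -0.00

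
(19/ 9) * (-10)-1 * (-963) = 8477/ 9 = 941.89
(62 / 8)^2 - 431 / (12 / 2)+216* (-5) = -52405 / 48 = -1091.77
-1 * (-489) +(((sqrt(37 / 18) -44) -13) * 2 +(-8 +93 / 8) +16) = sqrt(74) / 3 +3157 / 8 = 397.49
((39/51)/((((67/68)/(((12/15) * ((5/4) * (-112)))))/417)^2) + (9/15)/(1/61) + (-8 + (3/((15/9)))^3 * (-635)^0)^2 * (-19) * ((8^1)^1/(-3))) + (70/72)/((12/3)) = 17354136106340902979/10100250000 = 1718188768.23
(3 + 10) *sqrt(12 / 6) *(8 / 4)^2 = 52 *sqrt(2) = 73.54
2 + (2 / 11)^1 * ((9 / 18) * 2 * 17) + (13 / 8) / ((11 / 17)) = 669 / 88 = 7.60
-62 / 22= -2.82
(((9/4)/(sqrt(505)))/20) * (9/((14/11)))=891 * sqrt(505)/565600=0.04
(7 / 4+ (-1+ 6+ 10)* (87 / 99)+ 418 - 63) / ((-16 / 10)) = -81385 / 352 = -231.21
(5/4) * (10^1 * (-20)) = -250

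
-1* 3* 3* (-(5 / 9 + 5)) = 50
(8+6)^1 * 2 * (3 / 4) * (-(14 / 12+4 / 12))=-63 / 2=-31.50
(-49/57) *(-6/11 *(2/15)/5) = 196/15675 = 0.01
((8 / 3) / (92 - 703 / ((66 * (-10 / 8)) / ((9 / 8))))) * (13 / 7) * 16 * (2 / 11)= 66560 / 469329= 0.14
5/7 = 0.71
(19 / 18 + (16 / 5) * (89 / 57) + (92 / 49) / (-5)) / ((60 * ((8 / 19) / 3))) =475637 / 705600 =0.67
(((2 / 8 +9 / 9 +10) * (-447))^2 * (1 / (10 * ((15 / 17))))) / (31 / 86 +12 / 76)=74928974427 / 13552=5528997.52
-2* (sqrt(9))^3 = -54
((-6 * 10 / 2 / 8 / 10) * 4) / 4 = -3 / 8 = -0.38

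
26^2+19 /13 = 8807 /13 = 677.46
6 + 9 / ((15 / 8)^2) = 8.56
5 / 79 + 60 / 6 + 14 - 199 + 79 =-7579 / 79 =-95.94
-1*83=-83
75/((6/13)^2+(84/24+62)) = 25350/22211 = 1.14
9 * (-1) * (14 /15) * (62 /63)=-124 /15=-8.27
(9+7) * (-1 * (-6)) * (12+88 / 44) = 1344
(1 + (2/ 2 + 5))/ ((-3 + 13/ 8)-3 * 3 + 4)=-56/ 51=-1.10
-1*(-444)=444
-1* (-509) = 509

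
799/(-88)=-799/88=-9.08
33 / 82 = 0.40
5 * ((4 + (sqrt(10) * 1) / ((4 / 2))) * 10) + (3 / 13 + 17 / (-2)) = 25 * sqrt(10) + 4985 / 26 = 270.79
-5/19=-0.26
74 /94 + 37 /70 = 4329 /3290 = 1.32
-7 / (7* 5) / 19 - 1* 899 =-85406 / 95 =-899.01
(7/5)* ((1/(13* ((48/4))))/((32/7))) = 49/24960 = 0.00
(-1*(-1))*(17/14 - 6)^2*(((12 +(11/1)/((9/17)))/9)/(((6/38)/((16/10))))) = 10064338/11907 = 845.25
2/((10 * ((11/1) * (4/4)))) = 1/55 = 0.02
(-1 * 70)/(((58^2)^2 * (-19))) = 35/107506712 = 0.00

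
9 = 9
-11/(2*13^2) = -11/338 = -0.03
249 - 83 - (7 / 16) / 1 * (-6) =1349 / 8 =168.62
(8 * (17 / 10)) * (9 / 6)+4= 122 / 5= 24.40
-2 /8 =-1 /4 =-0.25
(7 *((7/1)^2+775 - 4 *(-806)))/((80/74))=131054/5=26210.80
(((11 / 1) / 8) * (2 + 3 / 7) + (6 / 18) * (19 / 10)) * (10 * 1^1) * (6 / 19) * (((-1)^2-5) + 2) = -3337 / 133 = -25.09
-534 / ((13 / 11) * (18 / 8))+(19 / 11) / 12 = -114787 / 572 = -200.68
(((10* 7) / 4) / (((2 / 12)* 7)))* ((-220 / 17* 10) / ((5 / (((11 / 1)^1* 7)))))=-508200 / 17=-29894.12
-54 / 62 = -27 / 31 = -0.87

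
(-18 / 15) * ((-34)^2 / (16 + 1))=-408 / 5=-81.60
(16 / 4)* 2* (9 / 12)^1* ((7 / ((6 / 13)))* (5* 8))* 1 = 3640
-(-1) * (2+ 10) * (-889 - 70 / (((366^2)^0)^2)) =-11508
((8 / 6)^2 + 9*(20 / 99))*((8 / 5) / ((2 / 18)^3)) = 230688 / 55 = 4194.33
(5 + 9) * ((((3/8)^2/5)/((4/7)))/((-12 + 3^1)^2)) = 49/5760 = 0.01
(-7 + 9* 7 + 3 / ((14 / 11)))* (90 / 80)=65.65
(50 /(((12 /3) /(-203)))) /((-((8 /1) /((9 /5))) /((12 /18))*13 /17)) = 497.74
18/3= 6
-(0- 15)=15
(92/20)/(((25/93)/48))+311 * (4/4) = 141547/125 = 1132.38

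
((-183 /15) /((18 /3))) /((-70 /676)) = 10309 /525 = 19.64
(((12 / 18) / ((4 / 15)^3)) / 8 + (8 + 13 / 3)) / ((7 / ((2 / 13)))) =12847 / 34944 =0.37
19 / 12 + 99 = 1207 / 12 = 100.58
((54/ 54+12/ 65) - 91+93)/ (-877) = -207/ 57005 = -0.00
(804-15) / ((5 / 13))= 10257 / 5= 2051.40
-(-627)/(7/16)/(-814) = -1.76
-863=-863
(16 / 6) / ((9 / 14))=4.15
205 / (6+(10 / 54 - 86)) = -1107 / 431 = -2.57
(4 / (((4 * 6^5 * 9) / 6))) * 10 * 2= 0.00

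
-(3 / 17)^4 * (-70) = 5670 / 83521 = 0.07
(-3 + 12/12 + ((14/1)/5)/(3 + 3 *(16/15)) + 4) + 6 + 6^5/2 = 120790/31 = 3896.45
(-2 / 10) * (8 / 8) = -0.20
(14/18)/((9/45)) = 35/9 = 3.89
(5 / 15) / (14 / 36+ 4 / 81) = 54 / 71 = 0.76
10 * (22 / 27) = 8.15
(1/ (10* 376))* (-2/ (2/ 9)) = -9/ 3760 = -0.00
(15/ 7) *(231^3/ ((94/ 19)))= 501860205/ 94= 5338938.35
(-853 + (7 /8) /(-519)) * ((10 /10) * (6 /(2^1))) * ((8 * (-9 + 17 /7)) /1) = 134530.55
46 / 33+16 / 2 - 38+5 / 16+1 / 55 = -74647 / 2640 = -28.28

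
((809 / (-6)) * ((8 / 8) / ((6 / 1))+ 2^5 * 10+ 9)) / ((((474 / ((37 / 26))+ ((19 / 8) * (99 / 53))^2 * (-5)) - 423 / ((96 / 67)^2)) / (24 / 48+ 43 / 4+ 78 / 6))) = -206182019331520 / 5486216553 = -37581.82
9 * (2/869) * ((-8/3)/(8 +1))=-16/2607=-0.01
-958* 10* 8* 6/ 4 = -114960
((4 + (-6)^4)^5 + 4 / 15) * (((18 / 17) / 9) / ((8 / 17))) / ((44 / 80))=5063086363636364 / 3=1687695454545454.67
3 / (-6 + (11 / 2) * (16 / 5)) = 15 / 58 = 0.26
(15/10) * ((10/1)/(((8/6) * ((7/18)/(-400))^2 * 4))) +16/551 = 80335800784/26999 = 2975510.23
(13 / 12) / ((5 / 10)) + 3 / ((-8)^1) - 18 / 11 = 41 / 264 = 0.16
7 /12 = 0.58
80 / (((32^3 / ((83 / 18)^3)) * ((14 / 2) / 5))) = 14294675 / 83607552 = 0.17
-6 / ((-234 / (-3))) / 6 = -1 / 78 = -0.01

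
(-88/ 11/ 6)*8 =-32/ 3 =-10.67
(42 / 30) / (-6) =-7 / 30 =-0.23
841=841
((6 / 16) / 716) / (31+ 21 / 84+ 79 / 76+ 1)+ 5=18114857 / 3622960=5.00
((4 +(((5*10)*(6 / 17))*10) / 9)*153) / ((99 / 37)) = 44548 / 33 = 1349.94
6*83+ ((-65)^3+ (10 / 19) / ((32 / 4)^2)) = -166669211 / 608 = -274126.99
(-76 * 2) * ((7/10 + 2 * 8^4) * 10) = -12452904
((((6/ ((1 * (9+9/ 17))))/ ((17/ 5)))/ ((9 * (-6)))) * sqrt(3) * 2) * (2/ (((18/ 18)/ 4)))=-40 * sqrt(3)/ 729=-0.10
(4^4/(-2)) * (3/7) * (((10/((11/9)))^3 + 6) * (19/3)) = -1792349952/9317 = -192374.15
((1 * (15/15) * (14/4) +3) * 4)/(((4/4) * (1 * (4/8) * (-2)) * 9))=-26/9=-2.89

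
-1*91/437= -91/437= -0.21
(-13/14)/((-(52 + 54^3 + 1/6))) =39/6615679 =0.00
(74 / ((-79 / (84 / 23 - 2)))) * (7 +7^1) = -39368 / 1817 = -21.67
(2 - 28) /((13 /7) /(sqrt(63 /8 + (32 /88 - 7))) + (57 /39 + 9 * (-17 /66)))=-32.02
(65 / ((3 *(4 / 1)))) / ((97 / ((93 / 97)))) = 2015 / 37636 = 0.05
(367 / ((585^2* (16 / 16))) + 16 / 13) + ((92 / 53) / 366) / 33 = 14993936371 / 12170547675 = 1.23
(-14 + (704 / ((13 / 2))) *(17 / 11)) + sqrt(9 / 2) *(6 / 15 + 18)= 138 *sqrt(2) / 5 + 1994 / 13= 192.42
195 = 195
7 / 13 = 0.54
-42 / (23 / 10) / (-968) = 105 / 5566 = 0.02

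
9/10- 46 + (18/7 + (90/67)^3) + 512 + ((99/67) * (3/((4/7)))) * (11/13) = 261903179129/547388660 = 478.46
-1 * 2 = -2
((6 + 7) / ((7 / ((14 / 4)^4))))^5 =1762736355711266299 / 1048576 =1681076389037.39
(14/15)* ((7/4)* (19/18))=931/540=1.72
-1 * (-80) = 80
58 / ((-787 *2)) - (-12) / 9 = 3061 / 2361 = 1.30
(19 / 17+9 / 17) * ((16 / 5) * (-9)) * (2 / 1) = -8064 / 85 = -94.87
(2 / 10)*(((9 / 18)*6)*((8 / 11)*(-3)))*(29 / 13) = -2088 / 715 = -2.92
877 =877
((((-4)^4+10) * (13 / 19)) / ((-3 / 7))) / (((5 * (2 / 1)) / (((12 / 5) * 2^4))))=-40768 / 25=-1630.72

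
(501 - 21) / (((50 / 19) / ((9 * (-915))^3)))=-101862808124400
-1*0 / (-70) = 0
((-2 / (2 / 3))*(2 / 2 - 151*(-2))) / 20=-909 / 20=-45.45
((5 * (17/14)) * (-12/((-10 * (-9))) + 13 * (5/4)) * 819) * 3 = 1923363/8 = 240420.38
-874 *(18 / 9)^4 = -13984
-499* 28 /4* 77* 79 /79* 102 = -27434022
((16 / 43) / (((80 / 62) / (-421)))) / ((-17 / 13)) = 339326 / 3655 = 92.84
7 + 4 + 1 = 12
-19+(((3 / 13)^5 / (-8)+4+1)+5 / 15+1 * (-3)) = -148517929 / 8911032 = -16.67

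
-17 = -17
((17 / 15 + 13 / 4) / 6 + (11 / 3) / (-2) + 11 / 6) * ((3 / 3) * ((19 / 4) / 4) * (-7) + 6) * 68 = -165427 / 1440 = -114.88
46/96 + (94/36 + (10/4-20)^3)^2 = 148754464453/5184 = 28694919.84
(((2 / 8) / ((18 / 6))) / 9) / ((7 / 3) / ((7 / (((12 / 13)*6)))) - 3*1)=-13 / 1620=-0.01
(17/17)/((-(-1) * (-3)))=-1/3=-0.33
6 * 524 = 3144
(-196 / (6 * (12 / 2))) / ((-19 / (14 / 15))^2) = -9604 / 731025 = -0.01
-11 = -11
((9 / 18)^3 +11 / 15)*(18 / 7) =309 / 140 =2.21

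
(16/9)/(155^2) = 16/216225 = 0.00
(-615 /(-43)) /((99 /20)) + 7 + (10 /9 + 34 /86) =48512 /4257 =11.40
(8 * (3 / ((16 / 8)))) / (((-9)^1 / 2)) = -2.67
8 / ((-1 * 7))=-1.14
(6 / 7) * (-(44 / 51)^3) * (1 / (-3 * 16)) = 10648 / 928557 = 0.01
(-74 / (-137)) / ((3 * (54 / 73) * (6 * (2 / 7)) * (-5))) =-18907 / 665820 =-0.03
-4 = -4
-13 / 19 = -0.68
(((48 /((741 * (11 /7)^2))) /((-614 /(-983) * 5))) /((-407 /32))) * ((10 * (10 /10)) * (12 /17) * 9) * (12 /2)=-15980654592 /63483962971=-0.25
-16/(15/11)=-176/15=-11.73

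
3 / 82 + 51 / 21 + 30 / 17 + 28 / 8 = 37714 / 4879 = 7.73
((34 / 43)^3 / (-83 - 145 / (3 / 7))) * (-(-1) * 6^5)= -57305232 / 6281053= -9.12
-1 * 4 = -4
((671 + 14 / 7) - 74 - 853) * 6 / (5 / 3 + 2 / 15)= -846.67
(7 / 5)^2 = 1.96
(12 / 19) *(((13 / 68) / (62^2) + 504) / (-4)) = -395224743 / 4966448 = -79.58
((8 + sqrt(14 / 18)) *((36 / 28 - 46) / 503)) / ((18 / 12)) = -5008 / 10563 - 626 *sqrt(7) / 31689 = -0.53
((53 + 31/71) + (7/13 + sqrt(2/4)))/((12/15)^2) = 25*sqrt(2)/32 + 1245475/14768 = 85.44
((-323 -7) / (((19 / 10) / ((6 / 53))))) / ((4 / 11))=-54450 / 1007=-54.07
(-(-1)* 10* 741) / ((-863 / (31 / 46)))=-114855 / 19849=-5.79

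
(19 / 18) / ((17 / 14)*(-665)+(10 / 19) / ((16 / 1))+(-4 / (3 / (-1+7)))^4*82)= 0.00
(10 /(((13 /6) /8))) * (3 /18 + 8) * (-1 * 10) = -39200 /13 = -3015.38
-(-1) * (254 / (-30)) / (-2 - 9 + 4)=1.21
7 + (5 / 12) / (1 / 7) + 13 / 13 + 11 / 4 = 41 / 3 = 13.67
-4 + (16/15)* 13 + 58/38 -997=-280898/285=-985.61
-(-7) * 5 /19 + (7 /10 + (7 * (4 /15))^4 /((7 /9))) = 3880079 /213750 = 18.15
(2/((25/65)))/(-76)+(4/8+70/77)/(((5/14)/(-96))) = -791759/2090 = -378.83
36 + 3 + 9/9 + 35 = 75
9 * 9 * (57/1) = 4617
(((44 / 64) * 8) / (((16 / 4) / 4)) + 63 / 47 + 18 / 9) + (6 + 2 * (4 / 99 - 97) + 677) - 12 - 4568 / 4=-6105469 / 9306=-656.08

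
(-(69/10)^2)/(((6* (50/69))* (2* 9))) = -12167/20000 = -0.61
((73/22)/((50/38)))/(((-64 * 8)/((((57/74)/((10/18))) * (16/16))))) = -711531/104192000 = -0.01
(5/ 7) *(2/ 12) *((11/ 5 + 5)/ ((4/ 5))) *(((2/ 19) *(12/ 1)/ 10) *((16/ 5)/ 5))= 0.09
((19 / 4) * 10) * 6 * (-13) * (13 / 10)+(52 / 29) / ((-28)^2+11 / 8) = -1755199199 / 364414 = -4816.50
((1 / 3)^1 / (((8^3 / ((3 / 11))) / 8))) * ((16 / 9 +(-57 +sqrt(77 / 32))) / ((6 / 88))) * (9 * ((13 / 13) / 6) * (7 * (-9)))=3479 / 32 -63 * sqrt(154) / 256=105.66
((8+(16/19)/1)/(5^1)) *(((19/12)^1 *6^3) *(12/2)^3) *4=2612736/5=522547.20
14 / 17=0.82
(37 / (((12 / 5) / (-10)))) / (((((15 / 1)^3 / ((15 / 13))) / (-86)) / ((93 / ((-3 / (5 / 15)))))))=-49321 / 1053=-46.84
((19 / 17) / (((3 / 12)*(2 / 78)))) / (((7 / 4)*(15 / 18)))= 71136 / 595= 119.56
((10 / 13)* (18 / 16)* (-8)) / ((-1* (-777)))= -30 / 3367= -0.01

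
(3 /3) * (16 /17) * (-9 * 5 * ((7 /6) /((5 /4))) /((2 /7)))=-2352 /17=-138.35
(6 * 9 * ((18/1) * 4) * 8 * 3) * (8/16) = 46656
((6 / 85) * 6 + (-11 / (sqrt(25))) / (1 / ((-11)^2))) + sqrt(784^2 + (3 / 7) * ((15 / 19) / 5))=-22591 / 85 + sqrt(10872651181) / 133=518.22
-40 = -40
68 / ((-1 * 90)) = -34 / 45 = -0.76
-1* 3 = -3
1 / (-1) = -1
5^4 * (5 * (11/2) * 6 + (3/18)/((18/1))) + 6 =11138773/108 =103136.79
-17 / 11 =-1.55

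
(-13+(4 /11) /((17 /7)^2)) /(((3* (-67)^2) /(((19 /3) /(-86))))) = 781489 /11045390994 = 0.00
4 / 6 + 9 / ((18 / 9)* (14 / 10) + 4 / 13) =2159 / 606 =3.56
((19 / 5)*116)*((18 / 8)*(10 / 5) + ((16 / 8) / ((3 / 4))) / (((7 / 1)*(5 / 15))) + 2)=117914 / 35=3368.97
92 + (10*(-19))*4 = -668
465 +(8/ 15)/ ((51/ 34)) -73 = 17656/ 45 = 392.36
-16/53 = -0.30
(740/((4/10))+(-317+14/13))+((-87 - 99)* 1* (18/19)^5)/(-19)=942804980207/611596453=1541.55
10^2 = 100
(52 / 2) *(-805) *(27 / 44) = -282555 / 22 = -12843.41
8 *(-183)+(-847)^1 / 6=-9631 / 6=-1605.17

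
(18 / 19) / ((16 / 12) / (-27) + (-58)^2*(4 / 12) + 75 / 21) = 10206 / 12118067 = 0.00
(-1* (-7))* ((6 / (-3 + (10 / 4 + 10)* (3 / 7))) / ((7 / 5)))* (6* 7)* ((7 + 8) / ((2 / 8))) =352800 / 11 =32072.73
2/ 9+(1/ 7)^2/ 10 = 0.22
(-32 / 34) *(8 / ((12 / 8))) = -256 / 51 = -5.02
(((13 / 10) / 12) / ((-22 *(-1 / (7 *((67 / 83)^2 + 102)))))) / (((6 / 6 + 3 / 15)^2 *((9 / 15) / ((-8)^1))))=-1608804925 / 49104792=-32.76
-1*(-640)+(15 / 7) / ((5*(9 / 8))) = 13448 / 21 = 640.38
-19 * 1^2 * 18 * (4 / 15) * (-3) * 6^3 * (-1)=-295488 / 5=-59097.60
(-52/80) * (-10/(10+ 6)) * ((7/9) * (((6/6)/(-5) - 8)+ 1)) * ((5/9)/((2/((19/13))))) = -133/144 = -0.92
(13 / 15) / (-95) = -13 / 1425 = -0.01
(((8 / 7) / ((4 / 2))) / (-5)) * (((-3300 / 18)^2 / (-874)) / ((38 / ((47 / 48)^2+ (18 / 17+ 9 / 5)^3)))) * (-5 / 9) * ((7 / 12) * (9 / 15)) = -219178660327 / 400678182144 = -0.55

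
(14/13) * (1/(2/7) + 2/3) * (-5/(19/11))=-9625/741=-12.99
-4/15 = -0.27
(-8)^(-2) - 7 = -447 / 64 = -6.98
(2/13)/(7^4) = 2/31213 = 0.00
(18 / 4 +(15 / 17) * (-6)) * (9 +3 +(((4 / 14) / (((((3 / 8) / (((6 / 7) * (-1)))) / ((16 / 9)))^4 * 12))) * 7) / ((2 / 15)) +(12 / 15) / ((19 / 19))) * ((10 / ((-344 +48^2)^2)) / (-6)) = 435183361 / 3572158939650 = 0.00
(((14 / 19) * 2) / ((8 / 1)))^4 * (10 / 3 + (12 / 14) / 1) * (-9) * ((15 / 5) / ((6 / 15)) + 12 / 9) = -199969 / 521284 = -0.38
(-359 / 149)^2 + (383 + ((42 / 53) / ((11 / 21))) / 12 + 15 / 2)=396.43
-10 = -10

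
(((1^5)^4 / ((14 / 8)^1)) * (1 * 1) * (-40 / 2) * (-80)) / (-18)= -50.79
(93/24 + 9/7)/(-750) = -289/42000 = -0.01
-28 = -28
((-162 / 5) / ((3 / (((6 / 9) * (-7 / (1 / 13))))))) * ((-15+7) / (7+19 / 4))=-104832 / 235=-446.09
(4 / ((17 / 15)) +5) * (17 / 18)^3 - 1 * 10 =-16415 / 5832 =-2.81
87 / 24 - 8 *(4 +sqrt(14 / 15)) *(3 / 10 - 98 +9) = 3548 *sqrt(210) / 75 +113681 / 40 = 3527.56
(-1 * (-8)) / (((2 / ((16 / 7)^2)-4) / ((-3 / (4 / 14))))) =23.22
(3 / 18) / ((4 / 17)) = 17 / 24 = 0.71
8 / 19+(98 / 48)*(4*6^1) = 939 / 19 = 49.42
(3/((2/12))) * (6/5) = 108/5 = 21.60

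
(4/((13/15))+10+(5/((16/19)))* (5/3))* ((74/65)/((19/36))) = 17871/338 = 52.87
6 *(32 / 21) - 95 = -85.86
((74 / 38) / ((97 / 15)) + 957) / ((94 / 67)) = 59104251 / 86621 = 682.33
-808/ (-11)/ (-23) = -3.19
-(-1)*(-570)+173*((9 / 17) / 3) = -9171 / 17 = -539.47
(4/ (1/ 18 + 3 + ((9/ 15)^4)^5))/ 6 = 1144409179687500/ 5245271502353593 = 0.22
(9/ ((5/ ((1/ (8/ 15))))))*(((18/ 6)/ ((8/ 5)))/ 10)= 81/ 128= 0.63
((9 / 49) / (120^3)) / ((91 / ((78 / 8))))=1 / 87808000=0.00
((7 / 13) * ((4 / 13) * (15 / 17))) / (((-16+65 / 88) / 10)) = -369600 / 3858439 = -0.10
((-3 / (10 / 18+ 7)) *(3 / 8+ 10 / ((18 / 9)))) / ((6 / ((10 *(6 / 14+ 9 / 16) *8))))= -214785 / 7616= -28.20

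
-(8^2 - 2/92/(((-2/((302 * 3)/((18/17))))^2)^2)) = 43421361465697/59616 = 728350802.90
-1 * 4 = -4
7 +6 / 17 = 125 / 17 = 7.35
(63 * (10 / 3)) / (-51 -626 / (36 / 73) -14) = -3780 / 24019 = -0.16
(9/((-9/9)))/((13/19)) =-171/13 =-13.15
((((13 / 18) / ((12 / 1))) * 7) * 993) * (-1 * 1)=-30121 / 72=-418.35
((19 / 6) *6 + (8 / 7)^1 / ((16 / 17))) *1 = 283 / 14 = 20.21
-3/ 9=-0.33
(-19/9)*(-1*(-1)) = -19/9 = -2.11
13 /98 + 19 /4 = 957 /196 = 4.88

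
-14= -14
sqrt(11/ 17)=sqrt(187)/ 17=0.80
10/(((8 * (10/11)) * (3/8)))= 11/3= 3.67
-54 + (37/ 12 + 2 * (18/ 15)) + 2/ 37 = -107587/ 2220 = -48.46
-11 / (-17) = 11 / 17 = 0.65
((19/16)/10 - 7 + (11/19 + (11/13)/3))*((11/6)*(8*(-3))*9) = 2384.02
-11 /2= -5.50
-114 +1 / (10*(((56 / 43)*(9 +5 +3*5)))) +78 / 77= -2883361 / 25520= -112.98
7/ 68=0.10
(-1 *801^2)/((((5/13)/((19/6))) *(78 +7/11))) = -581076639/8650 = -67176.49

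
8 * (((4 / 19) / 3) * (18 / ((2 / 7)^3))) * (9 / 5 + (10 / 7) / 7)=868.29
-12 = -12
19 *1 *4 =76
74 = 74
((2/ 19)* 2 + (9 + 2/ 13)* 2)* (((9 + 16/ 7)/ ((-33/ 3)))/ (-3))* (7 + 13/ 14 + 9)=14273167/ 133133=107.21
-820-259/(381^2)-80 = -130645159/145161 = -900.00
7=7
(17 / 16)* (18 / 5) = 153 / 40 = 3.82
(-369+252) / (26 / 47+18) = -6.31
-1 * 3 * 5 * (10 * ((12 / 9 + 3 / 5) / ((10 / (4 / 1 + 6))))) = -290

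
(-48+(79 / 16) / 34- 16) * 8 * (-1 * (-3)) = -104211 / 68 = -1532.51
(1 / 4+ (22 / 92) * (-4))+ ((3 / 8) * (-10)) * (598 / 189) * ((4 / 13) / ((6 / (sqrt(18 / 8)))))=-1.62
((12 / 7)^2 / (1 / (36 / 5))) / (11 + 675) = 2592 / 84035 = 0.03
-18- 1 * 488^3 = -116214290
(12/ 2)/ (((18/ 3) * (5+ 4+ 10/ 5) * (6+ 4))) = 1/ 110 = 0.01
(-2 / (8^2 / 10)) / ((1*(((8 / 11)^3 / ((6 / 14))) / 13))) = -259545 / 57344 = -4.53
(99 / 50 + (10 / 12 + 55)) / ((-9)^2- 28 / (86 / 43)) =4336 / 5025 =0.86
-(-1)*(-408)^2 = 166464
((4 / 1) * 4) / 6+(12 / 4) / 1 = 17 / 3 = 5.67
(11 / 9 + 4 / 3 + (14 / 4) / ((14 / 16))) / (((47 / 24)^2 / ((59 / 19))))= 222784 / 41971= 5.31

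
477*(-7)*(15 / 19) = -50085 / 19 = -2636.05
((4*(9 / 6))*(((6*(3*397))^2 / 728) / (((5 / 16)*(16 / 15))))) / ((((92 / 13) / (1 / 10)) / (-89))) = -10225829529 / 6440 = -1587861.73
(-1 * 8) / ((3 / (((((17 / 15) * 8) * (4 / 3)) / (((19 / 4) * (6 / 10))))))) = -17408 / 1539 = -11.31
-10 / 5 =-2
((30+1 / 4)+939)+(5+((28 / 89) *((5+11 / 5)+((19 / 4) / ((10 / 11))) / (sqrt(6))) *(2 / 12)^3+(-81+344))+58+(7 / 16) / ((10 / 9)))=1463 *sqrt(6) / 1153440+55350349 / 42720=1295.66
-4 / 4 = -1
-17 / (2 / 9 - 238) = 153 / 2140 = 0.07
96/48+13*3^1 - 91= -50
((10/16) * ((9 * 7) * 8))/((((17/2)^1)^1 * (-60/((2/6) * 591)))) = -121.68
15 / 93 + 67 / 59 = 1.30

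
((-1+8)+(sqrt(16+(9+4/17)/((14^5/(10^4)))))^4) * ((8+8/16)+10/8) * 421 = 1439688995200924143/1306165551376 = 1102225.51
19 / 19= 1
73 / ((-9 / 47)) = -3431 / 9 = -381.22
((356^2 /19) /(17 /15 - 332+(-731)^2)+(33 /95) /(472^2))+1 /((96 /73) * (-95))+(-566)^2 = 40734159238069226069 /127152788358720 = 320356.00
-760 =-760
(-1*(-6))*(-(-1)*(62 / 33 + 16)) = 1180 / 11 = 107.27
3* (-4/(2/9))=-54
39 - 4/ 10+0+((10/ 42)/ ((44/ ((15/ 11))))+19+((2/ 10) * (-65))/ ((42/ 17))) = 2660197/ 50820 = 52.35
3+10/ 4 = 11/ 2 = 5.50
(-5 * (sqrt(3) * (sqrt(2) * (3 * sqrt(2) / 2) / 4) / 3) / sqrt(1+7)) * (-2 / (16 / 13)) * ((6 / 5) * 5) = 195 * sqrt(6) / 64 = 7.46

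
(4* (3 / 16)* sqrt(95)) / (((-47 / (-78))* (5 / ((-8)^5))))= -1916928* sqrt(95) / 235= -79505.97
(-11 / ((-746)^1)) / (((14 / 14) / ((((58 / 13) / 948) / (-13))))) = -319 / 59759076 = -0.00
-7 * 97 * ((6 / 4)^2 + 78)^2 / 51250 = -69964839 / 820000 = -85.32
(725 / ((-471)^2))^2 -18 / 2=-442920337904 / 49213429281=-9.00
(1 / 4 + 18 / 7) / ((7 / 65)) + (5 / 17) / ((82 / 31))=3594285 / 136612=26.31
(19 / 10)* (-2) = -19 / 5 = -3.80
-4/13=-0.31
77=77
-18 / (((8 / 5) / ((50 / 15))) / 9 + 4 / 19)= -12825 / 188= -68.22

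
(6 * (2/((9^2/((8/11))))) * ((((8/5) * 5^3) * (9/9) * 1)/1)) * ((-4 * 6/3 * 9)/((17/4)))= -204800/561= -365.06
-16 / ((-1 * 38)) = 8 / 19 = 0.42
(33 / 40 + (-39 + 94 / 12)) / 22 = -331 / 240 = -1.38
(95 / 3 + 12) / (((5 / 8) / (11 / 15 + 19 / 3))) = 493.72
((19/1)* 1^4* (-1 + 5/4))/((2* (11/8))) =19/11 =1.73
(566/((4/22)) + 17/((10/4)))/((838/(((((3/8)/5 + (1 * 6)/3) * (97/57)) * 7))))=46269097/502800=92.02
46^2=2116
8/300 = 2/75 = 0.03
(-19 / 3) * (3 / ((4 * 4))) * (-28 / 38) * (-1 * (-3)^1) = 21 / 8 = 2.62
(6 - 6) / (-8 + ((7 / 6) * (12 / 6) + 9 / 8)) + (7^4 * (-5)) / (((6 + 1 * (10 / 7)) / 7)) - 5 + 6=-588193 / 52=-11311.40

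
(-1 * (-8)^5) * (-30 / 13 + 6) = 120989.54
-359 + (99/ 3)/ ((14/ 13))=-4597/ 14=-328.36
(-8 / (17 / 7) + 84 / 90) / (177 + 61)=-0.01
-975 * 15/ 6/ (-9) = 1625/ 6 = 270.83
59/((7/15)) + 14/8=3589/28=128.18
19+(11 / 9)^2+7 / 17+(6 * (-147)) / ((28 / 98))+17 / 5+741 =-15984866 / 6885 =-2321.69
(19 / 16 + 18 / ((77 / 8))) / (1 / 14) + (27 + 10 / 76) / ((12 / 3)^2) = 297633 / 6688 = 44.50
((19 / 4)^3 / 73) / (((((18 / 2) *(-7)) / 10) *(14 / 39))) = -445835 / 686784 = -0.65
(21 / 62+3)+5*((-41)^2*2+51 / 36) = 6257197 / 372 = 16820.42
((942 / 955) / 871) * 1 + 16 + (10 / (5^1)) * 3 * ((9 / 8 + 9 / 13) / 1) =89518783 / 3327220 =26.90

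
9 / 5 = 1.80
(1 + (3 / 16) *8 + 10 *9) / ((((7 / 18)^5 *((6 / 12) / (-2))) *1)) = -41598.15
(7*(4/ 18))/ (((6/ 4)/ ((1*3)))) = 28/ 9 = 3.11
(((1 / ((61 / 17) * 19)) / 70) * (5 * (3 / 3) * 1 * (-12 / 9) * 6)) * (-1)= 68 / 8113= 0.01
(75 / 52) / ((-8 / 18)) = -675 / 208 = -3.25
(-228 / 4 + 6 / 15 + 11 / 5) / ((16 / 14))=-238 / 5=-47.60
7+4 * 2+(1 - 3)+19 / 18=253 / 18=14.06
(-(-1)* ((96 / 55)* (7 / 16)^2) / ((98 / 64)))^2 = 144 / 3025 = 0.05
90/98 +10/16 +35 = 14325/392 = 36.54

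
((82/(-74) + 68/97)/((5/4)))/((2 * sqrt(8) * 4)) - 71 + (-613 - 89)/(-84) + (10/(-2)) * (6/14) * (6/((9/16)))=-171/2 - 1461 * sqrt(2)/143560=-85.51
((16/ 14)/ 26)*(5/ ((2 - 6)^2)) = 5/ 364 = 0.01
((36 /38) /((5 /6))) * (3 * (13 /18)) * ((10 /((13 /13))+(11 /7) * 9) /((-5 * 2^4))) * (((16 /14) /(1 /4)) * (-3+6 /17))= 711828 /79135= 9.00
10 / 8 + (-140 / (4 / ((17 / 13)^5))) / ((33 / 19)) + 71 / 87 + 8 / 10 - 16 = -640975593119 / 7106548020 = -90.20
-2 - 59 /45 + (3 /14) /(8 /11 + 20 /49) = -19109 /6120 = -3.12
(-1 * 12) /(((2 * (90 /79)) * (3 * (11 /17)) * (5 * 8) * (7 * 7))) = -1343 /970200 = -0.00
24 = 24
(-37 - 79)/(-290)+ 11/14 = 83/70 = 1.19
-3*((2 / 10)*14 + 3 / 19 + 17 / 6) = -3301 / 190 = -17.37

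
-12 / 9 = -4 / 3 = -1.33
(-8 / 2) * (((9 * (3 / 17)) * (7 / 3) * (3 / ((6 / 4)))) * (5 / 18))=-140 / 17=-8.24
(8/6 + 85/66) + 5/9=629/198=3.18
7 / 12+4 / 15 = 17 / 20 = 0.85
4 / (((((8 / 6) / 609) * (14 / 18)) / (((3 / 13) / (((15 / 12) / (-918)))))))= -398101.29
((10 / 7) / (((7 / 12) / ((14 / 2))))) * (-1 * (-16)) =1920 / 7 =274.29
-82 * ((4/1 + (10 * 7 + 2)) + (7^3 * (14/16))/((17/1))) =-522217/68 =-7679.66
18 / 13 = 1.38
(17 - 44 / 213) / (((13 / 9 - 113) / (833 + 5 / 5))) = -4474827 / 35642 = -125.55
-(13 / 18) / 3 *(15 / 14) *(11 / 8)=-715 / 2016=-0.35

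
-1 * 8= -8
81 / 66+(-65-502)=-12447 / 22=-565.77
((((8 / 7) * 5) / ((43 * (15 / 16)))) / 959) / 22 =64 / 9525747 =0.00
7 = 7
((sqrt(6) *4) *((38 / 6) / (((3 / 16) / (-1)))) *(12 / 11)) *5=-24320 *sqrt(6) / 33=-1805.20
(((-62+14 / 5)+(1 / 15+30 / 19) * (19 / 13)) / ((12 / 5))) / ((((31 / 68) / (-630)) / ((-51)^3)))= -1748240691750 / 403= -4338066232.63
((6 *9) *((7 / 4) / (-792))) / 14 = -3 / 352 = -0.01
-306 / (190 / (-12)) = 1836 / 95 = 19.33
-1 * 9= -9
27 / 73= 0.37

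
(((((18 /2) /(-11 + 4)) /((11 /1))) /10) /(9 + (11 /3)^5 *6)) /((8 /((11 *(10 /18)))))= -81 /36157072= -0.00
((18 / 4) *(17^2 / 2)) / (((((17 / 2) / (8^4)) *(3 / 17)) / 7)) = 12429312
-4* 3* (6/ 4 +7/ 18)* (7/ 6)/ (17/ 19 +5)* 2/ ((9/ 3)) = -323/ 108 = -2.99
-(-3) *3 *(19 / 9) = 19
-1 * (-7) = 7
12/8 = 3/2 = 1.50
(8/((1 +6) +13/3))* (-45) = -540/17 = -31.76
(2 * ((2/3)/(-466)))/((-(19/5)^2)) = 50/252339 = 0.00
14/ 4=7/ 2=3.50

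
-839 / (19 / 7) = -309.11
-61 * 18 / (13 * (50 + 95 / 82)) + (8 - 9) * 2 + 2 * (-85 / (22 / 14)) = -67086816 / 599885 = -111.83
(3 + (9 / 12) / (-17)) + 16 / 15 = 4103 / 1020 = 4.02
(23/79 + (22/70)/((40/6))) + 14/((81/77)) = 61128667/4479300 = 13.65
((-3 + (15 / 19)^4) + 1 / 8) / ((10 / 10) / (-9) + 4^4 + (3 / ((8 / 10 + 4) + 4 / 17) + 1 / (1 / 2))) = -2496464829 / 259516808486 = -0.01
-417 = -417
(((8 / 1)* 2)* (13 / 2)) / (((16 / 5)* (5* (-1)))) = -13 / 2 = -6.50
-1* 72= -72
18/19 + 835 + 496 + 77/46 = 1165585/874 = 1333.62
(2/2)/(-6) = -1/6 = -0.17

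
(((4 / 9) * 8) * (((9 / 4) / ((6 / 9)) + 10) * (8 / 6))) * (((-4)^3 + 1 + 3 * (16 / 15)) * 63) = -3583216 / 15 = -238881.07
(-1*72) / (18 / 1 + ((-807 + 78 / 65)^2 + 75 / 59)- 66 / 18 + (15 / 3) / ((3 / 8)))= -318600 / 2873340907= -0.00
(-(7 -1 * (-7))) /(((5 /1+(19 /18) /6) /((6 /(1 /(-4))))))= 36288 /559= 64.92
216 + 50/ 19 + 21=4553/ 19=239.63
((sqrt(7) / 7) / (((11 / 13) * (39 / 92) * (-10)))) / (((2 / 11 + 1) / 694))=-31924 * sqrt(7) / 1365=-61.88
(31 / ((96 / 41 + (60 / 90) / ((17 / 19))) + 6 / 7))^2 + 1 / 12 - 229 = -1670633305841 / 9996180528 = -167.13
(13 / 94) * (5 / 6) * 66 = 7.61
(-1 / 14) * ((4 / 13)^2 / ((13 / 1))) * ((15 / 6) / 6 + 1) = -34 / 46137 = -0.00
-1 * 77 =-77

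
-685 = -685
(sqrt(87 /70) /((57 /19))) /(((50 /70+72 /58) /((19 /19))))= 29 *sqrt(6090) /11910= 0.19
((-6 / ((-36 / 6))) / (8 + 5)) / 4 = 1 / 52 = 0.02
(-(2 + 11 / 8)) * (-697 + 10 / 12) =37593 / 16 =2349.56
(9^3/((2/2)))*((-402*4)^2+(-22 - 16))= 1884921354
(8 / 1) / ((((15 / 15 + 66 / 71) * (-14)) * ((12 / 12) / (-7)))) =284 / 137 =2.07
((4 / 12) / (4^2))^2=1 / 2304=0.00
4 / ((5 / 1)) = 4 / 5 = 0.80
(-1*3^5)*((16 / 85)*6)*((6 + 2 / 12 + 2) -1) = -167184 / 85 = -1966.87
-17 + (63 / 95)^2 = -149456 / 9025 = -16.56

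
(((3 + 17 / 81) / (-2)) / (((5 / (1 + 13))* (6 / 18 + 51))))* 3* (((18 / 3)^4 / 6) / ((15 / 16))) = -3328 / 55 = -60.51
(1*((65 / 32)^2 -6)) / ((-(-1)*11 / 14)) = -13433 / 5632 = -2.39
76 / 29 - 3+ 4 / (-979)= -10885 / 28391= -0.38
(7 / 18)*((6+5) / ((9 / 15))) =385 / 54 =7.13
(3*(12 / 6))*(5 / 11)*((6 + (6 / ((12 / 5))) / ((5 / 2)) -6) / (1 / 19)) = 570 / 11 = 51.82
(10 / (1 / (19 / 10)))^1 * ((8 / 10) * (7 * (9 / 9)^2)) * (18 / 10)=4788 / 25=191.52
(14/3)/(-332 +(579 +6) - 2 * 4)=2/105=0.02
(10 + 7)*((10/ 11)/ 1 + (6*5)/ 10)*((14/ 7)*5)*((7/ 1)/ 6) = 25585/ 33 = 775.30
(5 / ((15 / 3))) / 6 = 1 / 6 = 0.17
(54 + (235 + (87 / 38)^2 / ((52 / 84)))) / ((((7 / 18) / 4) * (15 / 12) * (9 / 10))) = 89344912 / 32851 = 2719.70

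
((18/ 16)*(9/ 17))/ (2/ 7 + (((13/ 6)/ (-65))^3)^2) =51667875000/ 24786000119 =2.08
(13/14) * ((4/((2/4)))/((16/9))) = 4.18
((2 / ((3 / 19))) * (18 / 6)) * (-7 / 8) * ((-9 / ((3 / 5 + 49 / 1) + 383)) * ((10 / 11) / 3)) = 475 / 2266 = 0.21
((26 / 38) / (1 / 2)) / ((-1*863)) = -26 / 16397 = -0.00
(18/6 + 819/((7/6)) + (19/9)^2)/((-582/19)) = -23.16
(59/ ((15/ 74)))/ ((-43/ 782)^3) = -2087872579088/ 1192605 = -1750682.40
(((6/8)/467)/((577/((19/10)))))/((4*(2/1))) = 57/86226880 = 0.00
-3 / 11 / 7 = -3 / 77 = -0.04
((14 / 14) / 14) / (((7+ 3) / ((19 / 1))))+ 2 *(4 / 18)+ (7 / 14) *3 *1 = 2621 / 1260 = 2.08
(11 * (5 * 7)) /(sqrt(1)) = 385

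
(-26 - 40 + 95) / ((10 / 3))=87 / 10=8.70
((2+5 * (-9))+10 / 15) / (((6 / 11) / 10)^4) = -1162129375 / 243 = -4782425.41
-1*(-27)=27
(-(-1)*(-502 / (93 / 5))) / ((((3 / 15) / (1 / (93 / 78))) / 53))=-17293900 / 2883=-5998.58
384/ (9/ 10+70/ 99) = 380160/ 1591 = 238.94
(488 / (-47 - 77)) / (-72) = 61 / 1116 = 0.05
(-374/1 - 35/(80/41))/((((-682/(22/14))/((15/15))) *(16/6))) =0.34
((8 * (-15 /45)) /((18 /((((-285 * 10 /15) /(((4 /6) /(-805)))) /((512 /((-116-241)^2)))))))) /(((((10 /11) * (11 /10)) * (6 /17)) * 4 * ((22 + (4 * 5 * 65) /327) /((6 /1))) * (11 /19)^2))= -2173288011867525 /526220288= -4129996.62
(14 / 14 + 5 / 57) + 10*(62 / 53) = 38626 / 3021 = 12.79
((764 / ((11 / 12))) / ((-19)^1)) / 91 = -9168 / 19019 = -0.48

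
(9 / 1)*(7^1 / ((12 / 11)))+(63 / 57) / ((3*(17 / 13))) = 74977 / 1292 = 58.03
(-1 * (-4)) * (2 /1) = 8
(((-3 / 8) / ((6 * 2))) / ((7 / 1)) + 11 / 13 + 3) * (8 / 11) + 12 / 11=3.88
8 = 8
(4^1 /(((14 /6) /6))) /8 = 9 /7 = 1.29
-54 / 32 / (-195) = 9 / 1040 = 0.01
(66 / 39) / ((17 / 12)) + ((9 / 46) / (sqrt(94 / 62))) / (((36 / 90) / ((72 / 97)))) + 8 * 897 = 810 * sqrt(1457) / 104857 + 1586160 / 221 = 7177.49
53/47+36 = 1745/47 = 37.13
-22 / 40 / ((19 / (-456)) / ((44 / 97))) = 2904 / 485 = 5.99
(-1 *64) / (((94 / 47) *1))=-32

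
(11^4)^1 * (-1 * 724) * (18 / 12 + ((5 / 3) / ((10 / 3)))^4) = -66250525 / 4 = -16562631.25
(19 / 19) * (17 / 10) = 17 / 10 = 1.70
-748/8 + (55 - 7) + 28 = -35/2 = -17.50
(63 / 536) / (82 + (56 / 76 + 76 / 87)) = 14877 / 10582784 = 0.00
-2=-2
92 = 92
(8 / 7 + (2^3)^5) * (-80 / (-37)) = 18350720 / 259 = 70852.20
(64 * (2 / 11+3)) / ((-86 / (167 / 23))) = -187040 / 10879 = -17.19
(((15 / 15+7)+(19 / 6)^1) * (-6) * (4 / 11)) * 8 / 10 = -19.49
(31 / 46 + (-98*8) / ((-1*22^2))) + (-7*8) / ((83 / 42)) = -12031571 / 461978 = -26.04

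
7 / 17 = 0.41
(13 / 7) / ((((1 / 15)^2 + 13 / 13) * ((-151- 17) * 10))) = -195 / 177184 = -0.00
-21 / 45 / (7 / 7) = -7 / 15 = -0.47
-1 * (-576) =576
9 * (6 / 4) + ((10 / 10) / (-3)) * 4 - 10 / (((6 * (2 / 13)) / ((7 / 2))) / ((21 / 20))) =-27.65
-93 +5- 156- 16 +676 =416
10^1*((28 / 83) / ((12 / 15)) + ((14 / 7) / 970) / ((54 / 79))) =923207 / 217377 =4.25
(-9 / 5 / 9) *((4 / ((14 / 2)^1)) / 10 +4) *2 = -284 / 175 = -1.62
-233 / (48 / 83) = -402.90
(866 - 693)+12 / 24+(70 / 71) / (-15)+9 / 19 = 1407611 / 8094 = 173.91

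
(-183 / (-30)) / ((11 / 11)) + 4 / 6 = 203 / 30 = 6.77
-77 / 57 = -1.35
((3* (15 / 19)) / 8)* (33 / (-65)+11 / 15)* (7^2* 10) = 8085 / 247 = 32.73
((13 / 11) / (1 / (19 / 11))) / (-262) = -247 / 31702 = -0.01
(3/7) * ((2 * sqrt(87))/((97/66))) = 396 * sqrt(87)/679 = 5.44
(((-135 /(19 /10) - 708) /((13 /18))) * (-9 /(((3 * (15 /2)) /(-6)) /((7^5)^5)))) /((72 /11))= -530418157386865003431248.60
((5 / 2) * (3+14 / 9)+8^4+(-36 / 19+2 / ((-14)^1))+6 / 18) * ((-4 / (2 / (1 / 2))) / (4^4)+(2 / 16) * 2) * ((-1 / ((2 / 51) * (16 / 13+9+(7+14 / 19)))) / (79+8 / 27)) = -175949090109 / 9729800192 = -18.08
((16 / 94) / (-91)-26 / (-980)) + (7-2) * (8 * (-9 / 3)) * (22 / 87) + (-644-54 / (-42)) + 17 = -5695894493 / 8682310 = -656.03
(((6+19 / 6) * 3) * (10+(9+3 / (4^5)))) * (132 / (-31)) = -35318085 / 15872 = -2225.18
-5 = -5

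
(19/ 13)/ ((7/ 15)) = 285/ 91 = 3.13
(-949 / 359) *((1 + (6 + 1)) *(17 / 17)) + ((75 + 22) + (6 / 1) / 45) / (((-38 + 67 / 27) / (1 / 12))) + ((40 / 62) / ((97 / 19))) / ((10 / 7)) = -440749958323 / 20705059340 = -21.29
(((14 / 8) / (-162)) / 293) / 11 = -7 / 2088504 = -0.00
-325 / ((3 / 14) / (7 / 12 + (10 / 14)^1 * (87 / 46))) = -1214525 / 414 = -2933.64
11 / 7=1.57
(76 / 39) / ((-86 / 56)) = -2128 / 1677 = -1.27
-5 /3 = -1.67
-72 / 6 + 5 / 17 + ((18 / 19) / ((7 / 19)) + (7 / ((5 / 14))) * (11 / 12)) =31531 / 3570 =8.83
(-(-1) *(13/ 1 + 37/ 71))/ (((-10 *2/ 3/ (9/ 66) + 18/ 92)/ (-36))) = 10.00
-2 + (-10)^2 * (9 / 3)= 298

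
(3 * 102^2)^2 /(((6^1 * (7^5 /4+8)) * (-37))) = -72162144 /69227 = -1042.40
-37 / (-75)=37 / 75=0.49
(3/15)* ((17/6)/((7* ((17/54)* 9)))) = 1/35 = 0.03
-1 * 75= -75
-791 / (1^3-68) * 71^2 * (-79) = -315007049 / 67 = -4701597.75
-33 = -33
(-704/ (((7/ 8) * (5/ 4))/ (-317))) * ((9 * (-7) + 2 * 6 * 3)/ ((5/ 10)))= -385634304/ 35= -11018122.97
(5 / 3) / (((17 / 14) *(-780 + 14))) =-35 / 19533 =-0.00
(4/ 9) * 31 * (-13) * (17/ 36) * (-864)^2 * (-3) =189416448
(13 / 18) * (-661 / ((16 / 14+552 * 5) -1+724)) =-60151 / 439002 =-0.14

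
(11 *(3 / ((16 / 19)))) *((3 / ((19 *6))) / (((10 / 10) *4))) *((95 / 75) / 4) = 209 / 2560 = 0.08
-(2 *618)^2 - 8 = -1527704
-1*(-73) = 73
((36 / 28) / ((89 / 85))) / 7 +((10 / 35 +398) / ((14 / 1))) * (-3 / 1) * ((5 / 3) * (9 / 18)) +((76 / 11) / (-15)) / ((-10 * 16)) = -291708163 / 4111800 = -70.94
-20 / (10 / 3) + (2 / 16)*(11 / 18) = -853 / 144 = -5.92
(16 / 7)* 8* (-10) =-182.86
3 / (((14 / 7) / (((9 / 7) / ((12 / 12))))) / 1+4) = 0.54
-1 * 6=-6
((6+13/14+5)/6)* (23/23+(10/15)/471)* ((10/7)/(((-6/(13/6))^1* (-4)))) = 15359825/59820768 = 0.26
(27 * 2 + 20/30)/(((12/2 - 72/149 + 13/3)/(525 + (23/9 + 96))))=137134832/39627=3460.64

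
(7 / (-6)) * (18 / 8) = -21 / 8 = -2.62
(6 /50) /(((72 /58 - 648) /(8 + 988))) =-2407 /13025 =-0.18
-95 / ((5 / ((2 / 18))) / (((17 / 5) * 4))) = -28.71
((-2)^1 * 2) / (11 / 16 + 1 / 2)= -64 / 19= -3.37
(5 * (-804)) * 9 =-36180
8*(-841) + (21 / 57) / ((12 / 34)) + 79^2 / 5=-5478.76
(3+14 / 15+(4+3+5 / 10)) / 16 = 343 / 480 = 0.71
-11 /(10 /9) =-99 /10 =-9.90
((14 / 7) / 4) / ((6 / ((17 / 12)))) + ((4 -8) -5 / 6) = -679 / 144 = -4.72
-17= -17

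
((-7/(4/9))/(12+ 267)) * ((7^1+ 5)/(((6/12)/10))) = -420/31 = -13.55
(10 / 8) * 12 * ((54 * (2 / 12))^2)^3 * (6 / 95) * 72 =688747536 / 19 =36249870.32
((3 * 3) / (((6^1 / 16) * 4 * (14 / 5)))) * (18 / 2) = 19.29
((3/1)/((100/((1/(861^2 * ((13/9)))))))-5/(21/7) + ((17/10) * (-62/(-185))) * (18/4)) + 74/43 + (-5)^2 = 14115346723237/511091408100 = 27.62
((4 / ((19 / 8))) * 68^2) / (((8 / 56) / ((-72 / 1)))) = -74575872 / 19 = -3925045.89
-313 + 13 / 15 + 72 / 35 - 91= -42113 / 105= -401.08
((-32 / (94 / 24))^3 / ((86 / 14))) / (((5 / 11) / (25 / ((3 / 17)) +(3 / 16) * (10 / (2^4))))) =-123634925568 / 4464389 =-27693.58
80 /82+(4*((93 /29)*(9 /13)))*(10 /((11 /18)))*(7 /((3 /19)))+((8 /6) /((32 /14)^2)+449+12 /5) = 1125463776103 /163225920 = 6895.13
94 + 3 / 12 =377 / 4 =94.25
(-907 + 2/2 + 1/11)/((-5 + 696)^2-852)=-9965/5242919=-0.00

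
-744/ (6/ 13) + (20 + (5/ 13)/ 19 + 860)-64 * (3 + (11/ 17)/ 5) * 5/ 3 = -13425677/ 12597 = -1065.78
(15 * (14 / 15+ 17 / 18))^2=28561 / 36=793.36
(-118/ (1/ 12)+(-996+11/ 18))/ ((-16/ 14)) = 2109.97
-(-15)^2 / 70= -45 / 14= -3.21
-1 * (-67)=67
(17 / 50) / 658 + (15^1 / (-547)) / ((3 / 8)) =-1306701 / 17996300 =-0.07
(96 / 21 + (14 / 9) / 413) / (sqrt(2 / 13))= 8503 *sqrt(26) / 3717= 11.66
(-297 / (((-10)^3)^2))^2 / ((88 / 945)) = 1515591 / 1600000000000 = 0.00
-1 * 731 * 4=-2924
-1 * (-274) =274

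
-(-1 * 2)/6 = 1/3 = 0.33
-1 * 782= -782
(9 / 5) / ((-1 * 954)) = -1 / 530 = -0.00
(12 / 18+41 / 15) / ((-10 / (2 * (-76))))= 1292 / 25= 51.68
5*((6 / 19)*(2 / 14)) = 30 / 133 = 0.23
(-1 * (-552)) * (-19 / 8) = -1311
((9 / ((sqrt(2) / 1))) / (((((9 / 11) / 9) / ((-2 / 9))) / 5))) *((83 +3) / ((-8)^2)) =-2365 *sqrt(2) / 32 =-104.52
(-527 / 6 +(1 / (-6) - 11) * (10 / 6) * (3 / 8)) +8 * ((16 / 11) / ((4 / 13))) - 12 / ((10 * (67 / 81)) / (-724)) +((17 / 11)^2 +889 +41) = 1925.73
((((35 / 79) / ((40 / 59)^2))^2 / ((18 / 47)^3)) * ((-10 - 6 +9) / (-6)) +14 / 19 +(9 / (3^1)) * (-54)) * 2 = -283.93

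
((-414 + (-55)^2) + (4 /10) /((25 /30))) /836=65287 /20900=3.12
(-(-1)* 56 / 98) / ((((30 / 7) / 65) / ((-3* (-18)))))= 468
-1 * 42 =-42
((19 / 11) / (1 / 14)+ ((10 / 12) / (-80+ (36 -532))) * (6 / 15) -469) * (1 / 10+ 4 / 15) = -1691023 / 10368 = -163.10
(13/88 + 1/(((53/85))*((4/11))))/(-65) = -21259/303160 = -0.07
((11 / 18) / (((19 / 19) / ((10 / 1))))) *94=5170 / 9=574.44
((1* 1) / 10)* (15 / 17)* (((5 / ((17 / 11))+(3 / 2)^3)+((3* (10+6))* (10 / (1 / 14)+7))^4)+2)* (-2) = -1011333635721661881 / 2312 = -437428043132206.70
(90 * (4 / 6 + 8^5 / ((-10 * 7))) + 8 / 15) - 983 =-4520539 / 105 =-43052.75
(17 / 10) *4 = 34 / 5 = 6.80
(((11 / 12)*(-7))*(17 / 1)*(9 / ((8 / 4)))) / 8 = -3927 / 64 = -61.36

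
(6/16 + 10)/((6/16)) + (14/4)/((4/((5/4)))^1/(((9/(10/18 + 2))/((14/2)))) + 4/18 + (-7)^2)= 3745331/135066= 27.73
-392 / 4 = -98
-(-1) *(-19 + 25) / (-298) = -3 / 149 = -0.02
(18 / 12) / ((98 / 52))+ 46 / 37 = 3697 / 1813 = 2.04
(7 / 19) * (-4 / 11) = -28 / 209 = -0.13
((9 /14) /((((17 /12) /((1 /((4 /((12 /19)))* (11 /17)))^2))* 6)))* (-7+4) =-4131 /305767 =-0.01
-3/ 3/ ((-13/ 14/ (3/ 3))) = 14/ 13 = 1.08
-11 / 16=-0.69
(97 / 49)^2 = 9409 / 2401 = 3.92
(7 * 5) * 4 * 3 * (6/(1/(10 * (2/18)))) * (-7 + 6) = -2800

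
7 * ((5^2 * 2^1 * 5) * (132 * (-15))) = -3465000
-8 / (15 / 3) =-8 / 5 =-1.60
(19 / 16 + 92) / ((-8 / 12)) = -4473 / 32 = -139.78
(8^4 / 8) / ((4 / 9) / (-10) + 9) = 23040 / 403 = 57.17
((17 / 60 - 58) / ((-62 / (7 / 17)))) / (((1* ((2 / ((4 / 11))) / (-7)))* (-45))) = 169687 / 15651900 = 0.01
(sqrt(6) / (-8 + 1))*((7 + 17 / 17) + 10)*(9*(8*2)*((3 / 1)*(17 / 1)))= -132192*sqrt(6) / 7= -46257.56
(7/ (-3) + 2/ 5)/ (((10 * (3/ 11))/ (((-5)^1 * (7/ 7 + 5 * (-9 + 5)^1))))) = -67.34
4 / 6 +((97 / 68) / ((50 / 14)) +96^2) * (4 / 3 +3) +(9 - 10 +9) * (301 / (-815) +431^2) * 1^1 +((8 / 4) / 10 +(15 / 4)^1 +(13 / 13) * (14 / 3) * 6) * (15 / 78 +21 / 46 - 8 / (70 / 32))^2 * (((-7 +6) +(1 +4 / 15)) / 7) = 972520189386166959599 / 637285864897500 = 1526034.46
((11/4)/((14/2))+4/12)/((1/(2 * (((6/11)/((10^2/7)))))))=61/1100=0.06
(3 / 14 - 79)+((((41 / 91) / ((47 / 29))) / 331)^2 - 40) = -476133451617479 / 4008339363938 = -118.79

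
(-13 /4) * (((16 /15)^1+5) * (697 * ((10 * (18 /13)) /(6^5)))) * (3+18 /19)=-1585675 /16416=-96.59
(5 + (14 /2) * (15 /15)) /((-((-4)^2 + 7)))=-12 /23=-0.52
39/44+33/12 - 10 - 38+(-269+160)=-1687/11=-153.36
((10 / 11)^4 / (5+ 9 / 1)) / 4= 1250 / 102487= 0.01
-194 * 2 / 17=-388 / 17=-22.82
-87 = -87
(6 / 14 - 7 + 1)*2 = -78 / 7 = -11.14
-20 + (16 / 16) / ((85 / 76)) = -1624 / 85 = -19.11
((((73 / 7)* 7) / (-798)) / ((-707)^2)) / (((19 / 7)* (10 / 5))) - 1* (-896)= 1940149897655 / 2165345868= 896.00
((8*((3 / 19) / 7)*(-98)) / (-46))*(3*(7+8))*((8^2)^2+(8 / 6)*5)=31016160 / 437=70975.19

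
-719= -719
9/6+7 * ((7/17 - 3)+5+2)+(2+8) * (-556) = -187939/34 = -5527.62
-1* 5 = -5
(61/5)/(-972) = -61/4860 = -0.01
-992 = -992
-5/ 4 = -1.25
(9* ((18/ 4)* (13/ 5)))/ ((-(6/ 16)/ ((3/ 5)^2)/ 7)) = -88452/ 125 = -707.62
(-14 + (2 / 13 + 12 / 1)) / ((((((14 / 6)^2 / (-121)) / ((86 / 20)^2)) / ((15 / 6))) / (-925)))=-1117526355 / 637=-1754358.49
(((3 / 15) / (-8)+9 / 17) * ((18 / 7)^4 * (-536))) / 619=-19.10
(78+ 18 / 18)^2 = 6241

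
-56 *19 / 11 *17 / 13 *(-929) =16803752 / 143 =117508.76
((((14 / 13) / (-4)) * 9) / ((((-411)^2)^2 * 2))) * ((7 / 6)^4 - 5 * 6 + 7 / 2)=223601 / 213664870156608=0.00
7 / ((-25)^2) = 7 / 625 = 0.01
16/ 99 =0.16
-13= -13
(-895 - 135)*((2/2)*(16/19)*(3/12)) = -4120/19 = -216.84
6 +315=321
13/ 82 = 0.16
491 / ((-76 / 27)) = -13257 / 76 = -174.43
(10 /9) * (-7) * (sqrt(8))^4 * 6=-8960 /3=-2986.67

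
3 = 3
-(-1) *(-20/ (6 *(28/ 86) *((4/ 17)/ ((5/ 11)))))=-18275/ 924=-19.78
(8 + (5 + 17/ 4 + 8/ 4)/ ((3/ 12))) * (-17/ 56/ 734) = -901/ 41104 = -0.02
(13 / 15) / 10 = 0.09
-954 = -954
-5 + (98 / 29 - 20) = -627 / 29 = -21.62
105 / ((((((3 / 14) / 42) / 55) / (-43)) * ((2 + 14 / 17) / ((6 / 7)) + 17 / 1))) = -2398315.65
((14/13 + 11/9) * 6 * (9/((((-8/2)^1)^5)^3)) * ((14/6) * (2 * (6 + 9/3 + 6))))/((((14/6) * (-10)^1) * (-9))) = -269/6979321856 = -0.00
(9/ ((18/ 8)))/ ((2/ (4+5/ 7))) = 66/ 7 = 9.43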